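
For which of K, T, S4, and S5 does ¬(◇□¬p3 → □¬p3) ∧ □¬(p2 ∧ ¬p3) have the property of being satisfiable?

S5-tableau for the formula:
1. ¬(◇□¬p3 → □¬p3) ∧ □¬(p2 ∧ ¬p3), u
2. ¬(◇□¬p3 → □¬p3), u
3. □¬(p2 ∧ ¬p3), u
4. ◇□¬p3, u
5. ¬□¬p3, u
6. ¬(p2 ∧ ¬p3), u
7. ¬p2, u
8. □¬p3, v
9. ¬(p2 ∧ ¬p3), v
10. ¬p3, u
11. ¬p3, v
12. ¬p2, v
13. p3, w
14. ¬(p2 ∧ ¬p3), w
15. ¬p3, w
Accessibility: uRu, uRv, uRw, vRu, vRv, vRw, wRu, wRv, wRw
Branch closes: p3 and ¬p3 both at w.
Every branch closes (one shown): unsatisfiable in S5.
S4-tableau for the formula:
1. ¬(◇□¬p3 → □¬p3) ∧ □¬(p2 ∧ ¬p3), u
2. ¬(◇□¬p3 → □¬p3), u
3. □¬(p2 ∧ ¬p3), u
4. ◇□¬p3, u
5. ¬□¬p3, u
6. ¬(p2 ∧ ¬p3), u
7. p3, u
8. □¬p3, v
9. ¬(p2 ∧ ¬p3), v
10. ¬p3, v
11. ¬p2, v
12. p3, w
13. ¬(p2 ∧ ¬p3), w
Accessibility: uRu, uRv, uRw, vRv, wRw
Complete open branch: satisfiable in S4, hence also in K, T (this S4-model is also a K-model and a T-model).

K, T, S4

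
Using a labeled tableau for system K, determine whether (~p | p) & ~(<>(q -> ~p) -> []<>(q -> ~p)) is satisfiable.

1. (~p | p) & ~(<>(q -> ~p) -> []<>(q -> ~p)), u
2. ~p | p, u   [&-rule on 1]
3. ~(<>(q -> ~p) -> []<>(q -> ~p)), u   [&-rule on 1]
4. <>(q -> ~p), u   [~->-rule on 3]
5. ~[]<>(q -> ~p), u   [~->-rule on 3]
6. p, u   [|-rule on 2 (branches; this branch)]
7. q -> ~p, v   [<>-rule on 4: fresh world v, uRv]
8. ~p, v   [->-rule on 7 (branches; this branch)]
9. ~<>(q -> ~p), w   [~[]-rule on 5: fresh world w, uRw]
Accessibility: uRv, uRw

Yes, satisfiable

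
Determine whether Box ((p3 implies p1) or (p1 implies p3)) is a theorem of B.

Tableau for the negation not Box ((p3 implies p1) or (p1 implies p3)):
1. not Box ((p3 implies p1) or (p1 implies p3)), 0
2. not ((p3 implies p1) or (p1 implies p3)), 1
3. not (p3 implies p1), 1
4. not (p1 implies p3), 1
5. p3, 1
6. not p1, 1
7. p1, 1
8. not p3, 1
Accessibility: 0R0, 0R1, 1R0, 1R1
Branch closes: p1 and not p1 both at 1.
Every branch of the negation's tableau closes; the branch above is one of them.

Yes, valid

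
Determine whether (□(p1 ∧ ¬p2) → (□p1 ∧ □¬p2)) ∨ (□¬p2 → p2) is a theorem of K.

Tableau for the negation ¬((□(p1 ∧ ¬p2) → (□p1 ∧ □¬p2)) ∨ (□¬p2 → p2)):
1. ¬((□(p1 ∧ ¬p2) → (□p1 ∧ □¬p2)) ∨ (□¬p2 → p2)), 0
2. ¬(□(p1 ∧ ¬p2) → (□p1 ∧ □¬p2)), 0
3. ¬(□¬p2 → p2), 0
4. □(p1 ∧ ¬p2), 0
5. ¬(□p1 ∧ □¬p2), 0
6. □¬p2, 0
7. ¬p2, 0
8. ¬□¬p2, 0
9. p2, 1
10. p1 ∧ ¬p2, 1
11. p1, 1
12. ¬p2, 1
Accessibility: 0R1
Branch closes: p2 and ¬p2 both at 1.
All branches of the negation close; one closing branch shown above.

Valid in K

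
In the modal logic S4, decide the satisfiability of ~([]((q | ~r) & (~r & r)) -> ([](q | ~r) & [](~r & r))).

1. ~([]((q | ~r) & (~r & r)) -> ([](q | ~r) & [](~r & r))), 0
2. []((q | ~r) & (~r & r)), 0
3. ~([](q | ~r) & [](~r & r)), 0
4. (q | ~r) & (~r & r), 0
5. q | ~r, 0
6. ~r & r, 0
7. ~r, 0
8. r, 0
Accessibility: 0R0
Branch closes: r and ~r both at 0.
All branches of the tableau close; one closing branch shown above.

No, unsatisfiable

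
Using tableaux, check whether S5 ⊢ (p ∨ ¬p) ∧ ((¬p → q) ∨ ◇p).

Invalid (countermodel exists)

Tableau for the negation ¬((p ∨ ¬p) ∧ ((¬p → q) ∨ ◇p)):
1. ¬((p ∨ ¬p) ∧ ((¬p → q) ∨ ◇p)), u
2. ¬((¬p → q) ∨ ◇p), u   [¬∧-rule on 1 (branches; this branch)]
3. ¬(¬p → q), u   [¬∨-rule on 2]
4. ¬◇p, u   [¬∨-rule on 2]
5. ¬p, u   [¬→-rule on 3]
6. ¬q, u   [¬→-rule on 3]
Accessibility: uRu
The negation has an open branch (countermodel exists).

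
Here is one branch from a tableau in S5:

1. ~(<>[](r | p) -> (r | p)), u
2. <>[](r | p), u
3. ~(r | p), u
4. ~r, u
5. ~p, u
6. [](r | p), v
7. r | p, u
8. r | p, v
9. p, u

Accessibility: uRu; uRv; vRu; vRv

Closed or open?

Yes, closed

Both p and ~p appear at u.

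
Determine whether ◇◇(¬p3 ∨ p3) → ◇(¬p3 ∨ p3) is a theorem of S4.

Valid in S4

Tableau for the negation ¬(◇◇(¬p3 ∨ p3) → ◇(¬p3 ∨ p3)):
1. ¬(◇◇(¬p3 ∨ p3) → ◇(¬p3 ∨ p3)), u
2. ◇◇(¬p3 ∨ p3), u
3. ¬◇(¬p3 ∨ p3), u
4. ¬(¬p3 ∨ p3), u
5. p3, u
6. ¬p3, u
Accessibility: uRu
Branch closes: p3 and ¬p3 both at u.
Every branch of the negation's tableau closes; the branch above is one of them.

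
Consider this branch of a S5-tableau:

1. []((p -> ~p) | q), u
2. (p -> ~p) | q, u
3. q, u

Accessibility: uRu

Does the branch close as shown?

No atom appears with both signs at the same world.

Not closed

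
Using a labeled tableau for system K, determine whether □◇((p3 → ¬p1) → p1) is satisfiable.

Satisfiable

1. □◇((p3 → ¬p1) → p1), w0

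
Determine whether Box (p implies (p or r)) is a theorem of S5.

Valid in S5

Tableau for the negation not Box (p implies (p or r)):
1. not Box (p implies (p or r)), u
2. not (p implies (p or r)), v
3. p, v
4. not (p or r), v
5. not p, v
6. not r, v
Accessibility: uRu, uRv, vRu, vRv
Branch closes: p and not p both at v.
All branches of the negation close; one closing branch shown above.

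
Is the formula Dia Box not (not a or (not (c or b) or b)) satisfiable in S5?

1. Dia Box not (not a or (not (c or b) or b)), w0
2. Box not (not a or (not (c or b) or b)), w1   [Dia-rule on 1: fresh world w1, w0Rw1]
3. not (not a or (not (c or b) or b)), w0   [Box-rule on 2 via w1Rw0]
4. a, w0   [neg-or-rule on 3]
5. not (not (c or b) or b), w0   [neg-or-rule on 3]
6. c or b, w0   [neg-or-rule on 5]
7. not b, w0   [neg-or-rule on 5]
8. not (not a or (not (c or b) or b)), w1   [Box-rule on 2 via w1Rw1]
9. a, w1   [neg-or-rule on 8]
10. not (not (c or b) or b), w1   [neg-or-rule on 8]
11. c or b, w1   [neg-or-rule on 10]
12. not b, w1   [neg-or-rule on 10]
13. c, w0   [or-rule on 6 (branches; this branch)]
14. c, w1   [or-rule on 11 (branches; this branch)]
Accessibility: w0Rw0, w0Rw1, w1Rw0, w1Rw1

Satisfiable (open branch found)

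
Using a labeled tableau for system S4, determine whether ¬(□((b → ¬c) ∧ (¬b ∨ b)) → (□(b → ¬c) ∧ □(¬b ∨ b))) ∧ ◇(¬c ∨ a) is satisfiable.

1. ¬(□((b → ¬c) ∧ (¬b ∨ b)) → (□(b → ¬c) ∧ □(¬b ∨ b))) ∧ ◇(¬c ∨ a), u
2. ¬(□((b → ¬c) ∧ (¬b ∨ b)) → (□(b → ¬c) ∧ □(¬b ∨ b))), u
3. ◇(¬c ∨ a), u
4. □((b → ¬c) ∧ (¬b ∨ b)), u
5. ¬(□(b → ¬c) ∧ □(¬b ∨ b)), u
6. (b → ¬c) ∧ (¬b ∨ b), u
7. b → ¬c, u
8. ¬b ∨ b, u
9. ¬□(b → ¬c), u
10. ¬c, u
11. b, u
12. ¬c ∨ a, v
13. (b → ¬c) ∧ (¬b ∨ b), v
14. b → ¬c, v
15. ¬b ∨ b, v
16. a, v
17. ¬c, v
18. b, v
19. ¬(b → ¬c), w
20. b, w
21. c, w
22. (b → ¬c) ∧ (¬b ∨ b), w
23. b → ¬c, w
24. ¬b ∨ b, w
25. ¬c, w
Accessibility: uRu, uRv, uRw, vRv, wRw
Branch closes: c and ¬c both at w.
Every branch closes; the branch above is one of them.

No, unsatisfiable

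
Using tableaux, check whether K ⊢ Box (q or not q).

Valid in K

Tableau for the negation not Box (q or not q):
1. not Box (q or not q), w0
2. not (q or not q), w1
3. not q, w1
4. q, w1
Accessibility: w0Rw1
Branch closes: q and not q both at w1.
Every branch of the negation's tableau closes; the branch above is one of them.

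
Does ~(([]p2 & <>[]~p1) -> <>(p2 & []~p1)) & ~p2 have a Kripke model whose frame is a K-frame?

No, unsatisfiable

1. ~(([]p2 & <>[]~p1) -> <>(p2 & []~p1)) & ~p2, u
2. ~(([]p2 & <>[]~p1) -> <>(p2 & []~p1)), u
3. ~p2, u
4. []p2 & <>[]~p1, u
5. ~<>(p2 & []~p1), u
6. []p2, u
7. <>[]~p1, u
8. []~p1, v
9. ~(p2 & []~p1), v
10. p2, v
11. ~[]~p1, v
12. p1, w
13. ~p1, w
Accessibility: uRv, vRw
Branch closes: p1 and ~p1 both at w.
Every branch closes; the branch above is one of them.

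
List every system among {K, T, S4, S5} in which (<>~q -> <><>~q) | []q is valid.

T, S4, S5

T-tableau for the negation ~((<>~q -> <><>~q) | []q):
1. ~((<>~q -> <><>~q) | []q), u
2. ~(<>~q -> <><>~q), u
3. ~[]q, u
4. <>~q, u
5. ~<><>~q, u
6. ~<>~q, u
7. q, u
8. ~q, v
9. ~<>~q, v
10. q, v
Accessibility: uRu, uRv, vRv
Branch closes: q and ~q both at v.
Every branch closes (one shown): valid in T, hence also in S4, S5 (every theorem of T is a theorem of S4 and S5).
K-tableau for the negation ~((<>~q -> <><>~q) | []q):
1. ~((<>~q -> <><>~q) | []q), u
2. ~(<>~q -> <><>~q), u
3. ~[]q, u
4. <>~q, u
5. ~<><>~q, u
6. ~q, v
7. ~<>~q, v
8. ~q, w
9. ~<>~q, w
Accessibility: uRv, uRw
Complete open branch: countermodel on a K-frame, so not valid in K.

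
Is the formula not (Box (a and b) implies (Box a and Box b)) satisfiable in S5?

No, unsatisfiable

1. not (Box (a and b) implies (Box a and Box b)), u
2. Box (a and b), u
3. not (Box a and Box b), u
4. a and b, u
5. a, u
6. b, u
7. not Box b, u
8. not b, v
9. a and b, v
10. a, v
11. b, v
Accessibility: uRu, uRv, vRu, vRv
Branch closes: b and not b both at v.
Every branch closes; the branch above is one of them.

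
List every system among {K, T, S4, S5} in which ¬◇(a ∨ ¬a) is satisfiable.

K

T-tableau for the formula:
1. ¬◇(a ∨ ¬a), u
2. ¬(a ∨ ¬a), u
3. ¬a, u
4. a, u
Accessibility: uRu
Branch closes: a and ¬a both at u.
Every branch closes (one shown): unsatisfiable in T, hence also in S4, S5 (every S4/S5-frame is a T-frame).
K-tableau for the formula:
1. ¬◇(a ∨ ¬a), u
Complete open branch: satisfiable in K.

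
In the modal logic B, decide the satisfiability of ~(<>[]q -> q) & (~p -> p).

Unsatisfiable

1. ~(<>[]q -> q) & (~p -> p), u
2. ~(<>[]q -> q), u   [&-rule on 1]
3. ~p -> p, u   [&-rule on 1]
4. <>[]q, u   [~->-rule on 2]
5. ~q, u   [~->-rule on 2]
6. p, u   [->-rule on 3 (branches; this branch)]
7. []q, v   [<>-rule on 4: fresh world v, uRv]
8. q, u   [[]-rule on 7 via vRu]
Accessibility: uRu, uRv, vRu, vRv
Branch closes: q and ~q both at u.
All branches of the tableau close; one closing branch shown above.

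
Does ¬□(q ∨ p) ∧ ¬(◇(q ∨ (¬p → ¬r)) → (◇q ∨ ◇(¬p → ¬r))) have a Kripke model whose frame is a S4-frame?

1. ¬□(q ∨ p) ∧ ¬(◇(q ∨ (¬p → ¬r)) → (◇q ∨ ◇(¬p → ¬r))), 0
2. ¬□(q ∨ p), 0
3. ¬(◇(q ∨ (¬p → ¬r)) → (◇q ∨ ◇(¬p → ¬r))), 0
4. ◇(q ∨ (¬p → ¬r)), 0
5. ¬(◇q ∨ ◇(¬p → ¬r)), 0
6. ¬◇q, 0
7. ¬◇(¬p → ¬r), 0
8. ¬q, 0
9. ¬(¬p → ¬r), 0
10. ¬p, 0
11. r, 0
12. ¬(q ∨ p), 1
13. ¬q, 1
14. ¬p, 1
15. ¬(¬p → ¬r), 1
16. r, 1
17. q ∨ (¬p → ¬r), 2
18. ¬q, 2
19. ¬(¬p → ¬r), 2
20. ¬p, 2
21. r, 2
22. ¬p → ¬r, 2
23. ¬r, 2
Accessibility: 0R0, 0R1, 0R2, 1R1, 2R2
Branch closes: r and ¬r both at 2.
All branches of the tableau close; one closing branch shown above.

Unsatisfiable (every branch closes)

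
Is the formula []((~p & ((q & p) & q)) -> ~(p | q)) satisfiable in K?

1. []((~p & ((q & p) & q)) -> ~(p | q)), u

Satisfiable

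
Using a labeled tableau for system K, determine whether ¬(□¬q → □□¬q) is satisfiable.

Satisfiable

1. ¬(□¬q → □□¬q), 0
2. □¬q, 0
3. ¬□□¬q, 0
4. ¬□¬q, 1
5. ¬q, 1
6. q, 2
Accessibility: 0R1, 1R2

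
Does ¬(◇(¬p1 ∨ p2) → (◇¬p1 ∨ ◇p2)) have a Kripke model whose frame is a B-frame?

Unsatisfiable

1. ¬(◇(¬p1 ∨ p2) → (◇¬p1 ∨ ◇p2)), 0
2. ◇(¬p1 ∨ p2), 0
3. ¬(◇¬p1 ∨ ◇p2), 0
4. ¬◇¬p1, 0
5. ¬◇p2, 0
6. p1, 0
7. ¬p2, 0
8. ¬p1 ∨ p2, 1
9. p1, 1
10. ¬p2, 1
11. p2, 1
Accessibility: 0R0, 0R1, 1R0, 1R1
Branch closes: p2 and ¬p2 both at 1.
All branches of the tableau close; one closing branch shown above.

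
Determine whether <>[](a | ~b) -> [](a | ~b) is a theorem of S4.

Tableau for the negation ~(<>[](a | ~b) -> [](a | ~b)):
1. ~(<>[](a | ~b) -> [](a | ~b)), u
2. <>[](a | ~b), u   [~->-rule on 1]
3. ~[](a | ~b), u   [~->-rule on 1]
4. [](a | ~b), v   [<>-rule on 2: fresh world v, uRv]
5. a | ~b, v   [[]-rule on 4 via vRv]
6. ~b, v   [|-rule on 5 (branches; this branch)]
7. ~(a | ~b), w   [~[]-rule on 3: fresh world w, uRw]
8. ~a, w   [~|-rule on 7]
9. b, w   [~|-rule on 7]
Accessibility: uRu, uRv, uRw, vRv, wRw
The negation has an open branch (countermodel exists).

Invalid (countermodel exists)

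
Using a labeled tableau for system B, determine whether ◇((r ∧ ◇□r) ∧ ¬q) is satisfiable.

Yes, satisfiable

1. ◇((r ∧ ◇□r) ∧ ¬q), 0
2. (r ∧ ◇□r) ∧ ¬q, 1
3. r ∧ ◇□r, 1
4. ¬q, 1
5. r, 1
6. ◇□r, 1
7. □r, 2
8. r, 2
Accessibility: 0R0, 0R1, 1R0, 1R1, 1R2, 2R1, 2R2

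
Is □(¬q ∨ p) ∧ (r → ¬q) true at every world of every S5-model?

Tableau for the negation ¬(□(¬q ∨ p) ∧ (r → ¬q)):
1. ¬(□(¬q ∨ p) ∧ (r → ¬q)), 0
2. ¬(r → ¬q), 0   [¬∧-rule on 1 (branches; this branch)]
3. r, 0   [¬→-rule on 2]
4. q, 0   [¬→-rule on 2]
Accessibility: 0R0
The negation has an open branch (countermodel exists).

Invalid (countermodel exists)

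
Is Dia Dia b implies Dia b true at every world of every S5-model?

Valid

Tableau for the negation not (Dia Dia b implies Dia b):
1. not (Dia Dia b implies Dia b), 0
2. Dia Dia b, 0   [neg-implies-rule on 1]
3. not Dia b, 0   [neg-implies-rule on 1]
4. not b, 0   [neg-Dia-rule on 3 via 0R0]
5. Dia b, 1   [Dia-rule on 2: fresh world 1, 0R1]
6. not b, 1   [neg-Dia-rule on 3 via 0R1]
7. b, 2   [Dia-rule on 5: fresh world 2, 1R2]
8. not b, 2   [neg-Dia-rule on 3 via 0R2]
Accessibility: 0R0, 0R1, 0R2, 1R0, 1R1, 1R2, 2R0, 2R1, 2R2
Branch closes: b and not b both at 2.
Every branch of the negation's tableau closes; the branch above is one of them.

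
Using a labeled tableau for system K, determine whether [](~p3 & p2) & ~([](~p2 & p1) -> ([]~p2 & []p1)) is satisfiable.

1. [](~p3 & p2) & ~([](~p2 & p1) -> ([]~p2 & []p1)), w0
2. [](~p3 & p2), w0   [&-rule on 1]
3. ~([](~p2 & p1) -> ([]~p2 & []p1)), w0   [&-rule on 1]
4. [](~p2 & p1), w0   [~->-rule on 3]
5. ~([]~p2 & []p1), w0   [~->-rule on 3]
6. ~[]p1, w0   [~&-rule on 5 (branches; this branch)]
7. ~p1, w1   [~[]-rule on 6: fresh world w1, w0Rw1]
8. ~p3 & p2, w1   [[]-rule on 2 via w0Rw1]
9. ~p3, w1   [&-rule on 8]
10. p2, w1   [&-rule on 8]
11. ~p2 & p1, w1   [[]-rule on 4 via w0Rw1]
12. ~p2, w1   [&-rule on 11]
13. p1, w1   [&-rule on 11]
Accessibility: w0Rw1
Branch closes: p2 and ~p2 both at w1.
Every branch closes; the branch above is one of them.

No, unsatisfiable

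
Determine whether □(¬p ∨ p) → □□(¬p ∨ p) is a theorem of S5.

Valid

Tableau for the negation ¬(□(¬p ∨ p) → □□(¬p ∨ p)):
1. ¬(□(¬p ∨ p) → □□(¬p ∨ p)), w0
2. □(¬p ∨ p), w0
3. ¬□□(¬p ∨ p), w0
4. ¬p ∨ p, w0
5. p, w0
6. ¬□(¬p ∨ p), w1
7. ¬p ∨ p, w1
8. p, w1
9. ¬(¬p ∨ p), w2
10. p, w2
11. ¬p, w2
Accessibility: w0Rw0, w0Rw1, w0Rw2, w1Rw0, w1Rw1, w1Rw2, w2Rw0, w2Rw1, w2Rw2
Branch closes: p and ¬p both at w2.
All branches of the negation close; one closing branch shown above.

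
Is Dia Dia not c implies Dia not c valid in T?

Invalid (countermodel exists)

Tableau for the negation not (Dia Dia not c implies Dia not c):
1. not (Dia Dia not c implies Dia not c), 0
2. Dia Dia not c, 0
3. not Dia not c, 0
4. c, 0
5. Dia not c, 1
6. c, 1
7. not c, 2
Accessibility: 0R0, 0R1, 1R1, 1R2, 2R2
The negation has an open branch (countermodel exists).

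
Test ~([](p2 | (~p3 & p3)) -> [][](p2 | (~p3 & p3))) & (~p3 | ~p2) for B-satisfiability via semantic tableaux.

1. ~([](p2 | (~p3 & p3)) -> [][](p2 | (~p3 & p3))) & (~p3 | ~p2), u
2. ~([](p2 | (~p3 & p3)) -> [][](p2 | (~p3 & p3))), u
3. ~p3 | ~p2, u
4. [](p2 | (~p3 & p3)), u
5. ~[][](p2 | (~p3 & p3)), u
6. p2 | (~p3 & p3), u
7. ~p3, u
8. p2, u
9. ~[](p2 | (~p3 & p3)), v
10. p2 | (~p3 & p3), v
11. p2, v
12. ~(p2 | (~p3 & p3)), w
13. ~p2, w
14. ~(~p3 & p3), w
15. ~p3, w
Accessibility: uRu, uRv, vRu, vRv, vRw, wRv, wRw

Yes, satisfiable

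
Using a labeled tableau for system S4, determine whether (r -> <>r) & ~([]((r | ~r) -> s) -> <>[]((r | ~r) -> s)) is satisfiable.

1. (r -> <>r) & ~([]((r | ~r) -> s) -> <>[]((r | ~r) -> s)), 0
2. r -> <>r, 0
3. ~([]((r | ~r) -> s) -> <>[]((r | ~r) -> s)), 0
4. []((r | ~r) -> s), 0
5. ~<>[]((r | ~r) -> s), 0
6. (r | ~r) -> s, 0
7. ~[]((r | ~r) -> s), 0
8. <>r, 0
9. s, 0
10. ~((r | ~r) -> s), 1
11. r | ~r, 1
12. ~s, 1
13. (r | ~r) -> s, 1
14. ~[]((r | ~r) -> s), 1
15. ~r, 1
16. ~(r | ~r), 1
17. r, 1
Accessibility: 0R0, 0R1, 1R1
Branch closes: r and ~r both at 1.
All branches of the tableau close; one closing branch shown above.

Unsatisfiable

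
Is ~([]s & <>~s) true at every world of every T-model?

Valid in T

Tableau for the negation []s & <>~s:
1. []s & <>~s, w0
2. []s, w0
3. <>~s, w0
4. s, w0
5. ~s, w1
6. s, w1
Accessibility: w0Rw0, w0Rw1, w1Rw1
Branch closes: s and ~s both at w1.
Every branch of the negation's tableau closes; the branch above is one of them.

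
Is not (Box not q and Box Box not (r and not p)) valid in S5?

Not valid

Tableau for the negation Box not q and Box Box not (r and not p):
1. Box not q and Box Box not (r and not p), u
2. Box not q, u
3. Box Box not (r and not p), u
4. not q, u
5. Box not (r and not p), u
6. not (r and not p), u
7. p, u
Accessibility: uRu
The negation has an open branch (countermodel exists).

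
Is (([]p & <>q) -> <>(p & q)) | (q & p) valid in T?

Tableau for the negation ~((([]p & <>q) -> <>(p & q)) | (q & p)):
1. ~((([]p & <>q) -> <>(p & q)) | (q & p)), u
2. ~(([]p & <>q) -> <>(p & q)), u   [~|-rule on 1]
3. ~(q & p), u   [~|-rule on 1]
4. []p & <>q, u   [~->-rule on 2]
5. ~<>(p & q), u   [~->-rule on 2]
6. []p, u   [&-rule on 4]
7. <>q, u   [&-rule on 4]
8. ~(p & q), u   [~<>-rule on 5 via uRu]
9. p, u   [[]-rule on 6 via uRu]
10. ~q, u   [~&-rule on 3 (branches; this branch)]
11. q, v   [<>-rule on 7: fresh world v, uRv]
12. ~(p & q), v   [~<>-rule on 5 via uRv]
13. p, v   [[]-rule on 6 via uRv]
14. ~q, v   [~&-rule on 12 (branches; this branch)]
Accessibility: uRu, uRv, vRv
Branch closes: q and ~q both at v.
Every branch of the negation's tableau closes; the branch above is one of them.

Valid in T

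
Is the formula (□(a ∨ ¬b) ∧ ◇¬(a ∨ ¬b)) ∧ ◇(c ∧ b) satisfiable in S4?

1. (□(a ∨ ¬b) ∧ ◇¬(a ∨ ¬b)) ∧ ◇(c ∧ b), 0
2. □(a ∨ ¬b) ∧ ◇¬(a ∨ ¬b), 0   [∧-rule on 1]
3. ◇(c ∧ b), 0   [∧-rule on 1]
4. □(a ∨ ¬b), 0   [∧-rule on 2]
5. ◇¬(a ∨ ¬b), 0   [∧-rule on 2]
6. a ∨ ¬b, 0   [□-rule on 4 via 0R0]
7. ¬b, 0   [∨-rule on 6 (branches; this branch)]
8. c ∧ b, 1   [◇-rule on 3: fresh world 1, 0R1]
9. c, 1   [∧-rule on 8]
10. b, 1   [∧-rule on 8]
11. a ∨ ¬b, 1   [□-rule on 4 via 0R1]
12. a, 1   [∨-rule on 11 (branches; this branch)]
13. ¬(a ∨ ¬b), 2   [◇-rule on 5: fresh world 2, 0R2]
14. ¬a, 2   [¬∨-rule on 13]
15. b, 2   [¬∨-rule on 13]
16. a ∨ ¬b, 2   [□-rule on 4 via 0R2]
17. ¬b, 2   [∨-rule on 16 (branches; this branch)]
Accessibility: 0R0, 0R1, 0R2, 1R1, 2R2
Branch closes: b and ¬b both at 2.
Every branch closes; the branch above is one of them.

No, unsatisfiable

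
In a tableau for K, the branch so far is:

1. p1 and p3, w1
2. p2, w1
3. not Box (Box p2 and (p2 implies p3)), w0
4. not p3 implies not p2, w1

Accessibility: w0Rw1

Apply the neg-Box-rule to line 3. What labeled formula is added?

a fresh world w2 with w0Rw2, and not (Box p2 and (p2 implies p3)) at w2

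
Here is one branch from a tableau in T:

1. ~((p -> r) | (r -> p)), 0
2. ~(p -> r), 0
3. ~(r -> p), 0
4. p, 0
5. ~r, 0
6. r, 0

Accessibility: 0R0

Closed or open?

Closed

Both r and ~r appear at 0.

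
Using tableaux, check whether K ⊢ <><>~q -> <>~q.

Tableau for the negation ~(<><>~q -> <>~q):
1. ~(<><>~q -> <>~q), u
2. <><>~q, u
3. ~<>~q, u
4. <>~q, v
5. q, v
6. ~q, w
Accessibility: uRv, vRw
The negation has an open branch (countermodel exists).

Not valid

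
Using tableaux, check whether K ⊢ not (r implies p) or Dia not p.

Tableau for the negation not (not (r implies p) or Dia not p):
1. not (not (r implies p) or Dia not p), w0
2. r implies p, w0
3. not Dia not p, w0
4. p, w0
The negation has an open branch (countermodel exists).

No, not valid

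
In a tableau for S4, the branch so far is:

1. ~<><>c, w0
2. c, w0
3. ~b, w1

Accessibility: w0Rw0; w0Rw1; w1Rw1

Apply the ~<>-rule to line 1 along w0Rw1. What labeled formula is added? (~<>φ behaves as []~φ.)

~<>c, w1

~<>φ behaves as []~φ: propagate the negated body to each accessible world.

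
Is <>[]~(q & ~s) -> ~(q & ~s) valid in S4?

Tableau for the negation ~(<>[]~(q & ~s) -> ~(q & ~s)):
1. ~(<>[]~(q & ~s) -> ~(q & ~s)), w0
2. <>[]~(q & ~s), w0   [~->-rule on 1]
3. q & ~s, w0   [~->-rule on 1]
4. q, w0   [&-rule on 3]
5. ~s, w0   [&-rule on 3]
6. []~(q & ~s), w1   [<>-rule on 2: fresh world w1, w0Rw1]
7. ~(q & ~s), w1   [[]-rule on 6 via w1Rw1]
8. s, w1   [~&-rule on 7 (branches; this branch)]
Accessibility: w0Rw0, w0Rw1, w1Rw1
The negation has an open branch (countermodel exists).

Not valid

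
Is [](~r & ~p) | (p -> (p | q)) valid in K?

Tableau for the negation ~([](~r & ~p) | (p -> (p | q))):
1. ~([](~r & ~p) | (p -> (p | q))), w0
2. ~[](~r & ~p), w0
3. ~(p -> (p | q)), w0
4. p, w0
5. ~(p | q), w0
6. ~p, w0
7. ~q, w0
Branch closes: p and ~p both at w0.
Every branch of the negation's tableau closes; the branch above is one of them.

Valid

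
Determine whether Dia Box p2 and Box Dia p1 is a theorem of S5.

Tableau for the negation not (Dia Box p2 and Box Dia p1):
1. not (Dia Box p2 and Box Dia p1), w0
2. not Box Dia p1, w0
3. not Dia p1, w1
4. not p1, w0
5. not p1, w1
Accessibility: w0Rw0, w0Rw1, w1Rw0, w1Rw1
The negation has an open branch (countermodel exists).

Not valid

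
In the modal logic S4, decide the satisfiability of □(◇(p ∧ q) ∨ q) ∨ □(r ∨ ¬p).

Satisfiable (open branch found)

1. □(◇(p ∧ q) ∨ q) ∨ □(r ∨ ¬p), 0
2. □(r ∨ ¬p), 0   [∨-rule on 1 (branches; this branch)]
3. r ∨ ¬p, 0   [□-rule on 2 via 0R0]
4. ¬p, 0   [∨-rule on 3 (branches; this branch)]
Accessibility: 0R0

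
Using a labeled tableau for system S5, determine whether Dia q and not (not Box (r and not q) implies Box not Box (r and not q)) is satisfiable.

1. Dia q and not (not Box (r and not q) implies Box not Box (r and not q)), u
2. Dia q, u
3. not (not Box (r and not q) implies Box not Box (r and not q)), u
4. not Box (r and not q), u
5. not Box not Box (r and not q), u
6. q, v
7. not (r and not q), w
8. q, w
9. Box (r and not q), x
10. r and not q, u
11. r, u
12. not q, u
13. r and not q, v
14. r, v
15. not q, v
Accessibility: uRu, uRv, uRw, uRx, vRu, vRv, vRw, vRx, wRu, wRv, wRw, wRx, xRu, xRv, xRw, xRx
Branch closes: q and not q both at v.
All branches of the tableau close; one closing branch shown above.

Unsatisfiable (every branch closes)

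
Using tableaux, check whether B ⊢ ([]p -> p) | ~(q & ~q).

Valid

Tableau for the negation ~(([]p -> p) | ~(q & ~q)):
1. ~(([]p -> p) | ~(q & ~q)), 0
2. ~([]p -> p), 0
3. q & ~q, 0
4. []p, 0
5. ~p, 0
6. q, 0
7. ~q, 0
Accessibility: 0R0
Branch closes: q and ~q both at 0.
Every branch of the negation's tableau closes; the branch above is one of them.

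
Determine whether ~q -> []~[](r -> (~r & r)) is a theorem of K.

Not valid

Tableau for the negation ~(~q -> []~[](r -> (~r & r))):
1. ~(~q -> []~[](r -> (~r & r))), w0
2. ~q, w0   [~->-rule on 1]
3. ~[]~[](r -> (~r & r)), w0   [~->-rule on 1]
4. [](r -> (~r & r)), w1   [~[]-rule on 3: fresh world w1, w0Rw1]
Accessibility: w0Rw1
The negation has an open branch (countermodel exists).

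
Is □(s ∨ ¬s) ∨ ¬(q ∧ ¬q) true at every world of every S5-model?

Tableau for the negation ¬(□(s ∨ ¬s) ∨ ¬(q ∧ ¬q)):
1. ¬(□(s ∨ ¬s) ∨ ¬(q ∧ ¬q)), 0
2. ¬□(s ∨ ¬s), 0
3. q ∧ ¬q, 0
4. q, 0
5. ¬q, 0
Accessibility: 0R0
Branch closes: q and ¬q both at 0.
Every branch of the negation's tableau closes; the branch above is one of them.

Yes, valid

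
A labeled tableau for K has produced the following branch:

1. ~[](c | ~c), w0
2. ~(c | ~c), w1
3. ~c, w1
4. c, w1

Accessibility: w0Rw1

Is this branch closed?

Both c and ~c appear at w1.

Closed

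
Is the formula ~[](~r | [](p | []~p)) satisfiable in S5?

1. ~[](~r | [](p | []~p)), 0
2. ~(~r | [](p | []~p)), 1
3. r, 1
4. ~[](p | []~p), 1
5. ~(p | []~p), 2
6. ~p, 2
7. ~[]~p, 2
8. p, 3
Accessibility: 0R0, 0R1, 0R2, 0R3, 1R0, 1R1, 1R2, 1R3, 2R0, 2R1, 2R2, 2R3, 3R0, 3R1, 3R2, 3R3

Satisfiable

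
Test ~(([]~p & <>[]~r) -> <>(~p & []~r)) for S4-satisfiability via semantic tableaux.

1. ~(([]~p & <>[]~r) -> <>(~p & []~r)), w0
2. []~p & <>[]~r, w0
3. ~<>(~p & []~r), w0
4. []~p, w0
5. <>[]~r, w0
6. ~(~p & []~r), w0
7. ~p, w0
8. ~[]~r, w0
9. []~r, w1
10. ~(~p & []~r), w1
11. ~p, w1
12. ~r, w1
13. ~[]~r, w1
14. r, w2
15. ~(~p & []~r), w2
16. ~p, w2
17. ~[]~r, w2
18. r, w3
19. ~(~p & []~r), w3
20. ~p, w3
21. ~r, w3
Accessibility: w0Rw0, w0Rw1, w0Rw2, w0Rw3, w1Rw1, w1Rw3, w2Rw2, w3Rw3
Branch closes: r and ~r both at w3.
(One branch shown.) All branches close.

Unsatisfiable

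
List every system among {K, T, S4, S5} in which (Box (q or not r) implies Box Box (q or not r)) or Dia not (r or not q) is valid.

T-tableau for the negation not ((Box (q or not r) implies Box Box (q or not r)) or Dia not (r or not q)):
1. not ((Box (q or not r) implies Box Box (q or not r)) or Dia not (r or not q)), 0
2. not (Box (q or not r) implies Box Box (q or not r)), 0
3. not Dia not (r or not q), 0
4. Box (q or not r), 0
5. not Box Box (q or not r), 0
6. r or not q, 0
7. q or not r, 0
8. not q, 0
9. not r, 0
10. not Box (q or not r), 1
11. r or not q, 1
12. q or not r, 1
13. not q, 1
14. not r, 1
15. not (q or not r), 2
16. not q, 2
17. r, 2
Accessibility: 0R0, 0R1, 1R1, 1R2, 2R2
Complete open branch: countermodel on a T-frame, so not valid in T, nor in K (the same frame is also a K-frame).
S4-tableau for the negation not ((Box (q or not r) implies Box Box (q or not r)) or Dia not (r or not q)):
1. not ((Box (q or not r) implies Box Box (q or not r)) or Dia not (r or not q)), 0
2. not (Box (q or not r) implies Box Box (q or not r)), 0
3. not Dia not (r or not q), 0
4. Box (q or not r), 0
5. not Box Box (q or not r), 0
6. r or not q, 0
7. q or not r, 0
8. not q, 0
9. not r, 0
10. not Box (q or not r), 1
11. r or not q, 1
12. q or not r, 1
13. not q, 1
14. not r, 1
15. not (q or not r), 2
16. not q, 2
17. r, 2
18. r or not q, 2
19. q or not r, 2
20. not r, 2
Accessibility: 0R0, 0R1, 0R2, 1R1, 1R2, 2R2
Branch closes: r and not r both at 2.
Every branch closes (one shown): valid in S4, hence also in S5 (every theorem of S4 is a theorem of S5).

S4, S5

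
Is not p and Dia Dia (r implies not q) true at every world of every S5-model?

Not valid

Tableau for the negation not (not p and Dia Dia (r implies not q)):
1. not (not p and Dia Dia (r implies not q)), w0
2. not Dia Dia (r implies not q), w0
3. not Dia (r implies not q), w0
4. not (r implies not q), w0
5. r, w0
6. q, w0
Accessibility: w0Rw0
The negation has an open branch (countermodel exists).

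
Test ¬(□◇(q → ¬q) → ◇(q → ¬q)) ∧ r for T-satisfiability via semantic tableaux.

1. ¬(□◇(q → ¬q) → ◇(q → ¬q)) ∧ r, 0
2. ¬(□◇(q → ¬q) → ◇(q → ¬q)), 0
3. r, 0
4. □◇(q → ¬q), 0
5. ¬◇(q → ¬q), 0
6. ◇(q → ¬q), 0
7. ¬(q → ¬q), 0
8. q, 0
9. q → ¬q, 1
10. ◇(q → ¬q), 1
11. ¬(q → ¬q), 1
12. q, 1
13. ¬q, 1
Accessibility: 0R0, 0R1, 1R1
Branch closes: q and ¬q both at 1.
Every branch closes; the branch above is one of them.

No, unsatisfiable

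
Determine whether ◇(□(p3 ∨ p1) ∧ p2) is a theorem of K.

Tableau for the negation ¬◇(□(p3 ∨ p1) ∧ p2):
1. ¬◇(□(p3 ∨ p1) ∧ p2), u
The negation has an open branch (countermodel exists).

Invalid (countermodel exists)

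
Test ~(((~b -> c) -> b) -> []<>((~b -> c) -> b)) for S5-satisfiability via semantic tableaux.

1. ~(((~b -> c) -> b) -> []<>((~b -> c) -> b)), 0
2. (~b -> c) -> b, 0
3. ~[]<>((~b -> c) -> b), 0
4. ~(~b -> c), 0
5. ~b, 0
6. ~c, 0
7. ~<>((~b -> c) -> b), 1
8. ~((~b -> c) -> b), 0
9. ~b -> c, 0
10. ~((~b -> c) -> b), 1
11. ~b -> c, 1
12. ~b, 1
13. c, 0
Accessibility: 0R0, 0R1, 1R0, 1R1
Branch closes: c and ~c both at 0.
(One branch shown.) All branches close.

Unsatisfiable (every branch closes)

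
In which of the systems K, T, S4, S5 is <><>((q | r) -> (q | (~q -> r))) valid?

T, S4, S5

K-tableau for the negation ~<><>((q | r) -> (q | (~q -> r))):
1. ~<><>((q | r) -> (q | (~q -> r))), 0
Complete open branch: countermodel on a K-frame, so not valid in K.
T-tableau for the negation ~<><>((q | r) -> (q | (~q -> r))):
1. ~<><>((q | r) -> (q | (~q -> r))), 0
2. ~<>((q | r) -> (q | (~q -> r))), 0
3. ~((q | r) -> (q | (~q -> r))), 0
4. q | r, 0
5. ~(q | (~q -> r)), 0
6. ~q, 0
7. ~(~q -> r), 0
8. ~r, 0
9. r, 0
Accessibility: 0R0
Branch closes: r and ~r both at 0.
Every branch closes (one shown): valid in T, hence also in S4, S5 (every theorem of T is a theorem of S4 and S5).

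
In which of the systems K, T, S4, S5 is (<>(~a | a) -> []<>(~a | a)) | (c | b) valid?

T-tableau for the negation ~((<>(~a | a) -> []<>(~a | a)) | (c | b)):
1. ~((<>(~a | a) -> []<>(~a | a)) | (c | b)), 0
2. ~(<>(~a | a) -> []<>(~a | a)), 0
3. ~(c | b), 0
4. <>(~a | a), 0
5. ~[]<>(~a | a), 0
6. ~c, 0
7. ~b, 0
8. ~a | a, 1
9. a, 1
10. ~<>(~a | a), 2
11. ~(~a | a), 2
12. a, 2
13. ~a, 2
Accessibility: 0R0, 0R1, 0R2, 1R1, 2R2
Branch closes: a and ~a both at 2.
Every branch closes (one shown): valid in T, hence also in S4, S5 (every theorem of T is a theorem of S4 and S5).
K-tableau for the negation ~((<>(~a | a) -> []<>(~a | a)) | (c | b)):
1. ~((<>(~a | a) -> []<>(~a | a)) | (c | b)), 0
2. ~(<>(~a | a) -> []<>(~a | a)), 0
3. ~(c | b), 0
4. <>(~a | a), 0
5. ~[]<>(~a | a), 0
6. ~c, 0
7. ~b, 0
8. ~a | a, 1
9. a, 1
10. ~<>(~a | a), 2
Accessibility: 0R1, 0R2
Complete open branch: countermodel on a K-frame, so not valid in K.

T, S4, S5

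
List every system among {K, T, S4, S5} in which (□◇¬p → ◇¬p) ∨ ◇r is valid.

T, S4, S5

K-tableau for the negation ¬((□◇¬p → ◇¬p) ∨ ◇r):
1. ¬((□◇¬p → ◇¬p) ∨ ◇r), u
2. ¬(□◇¬p → ◇¬p), u   [¬∨-rule on 1]
3. ¬◇r, u   [¬∨-rule on 1]
4. □◇¬p, u   [¬→-rule on 2]
5. ¬◇¬p, u   [¬→-rule on 2]
Complete open branch: countermodel on a K-frame, so not valid in K.
T-tableau for the negation ¬((□◇¬p → ◇¬p) ∨ ◇r):
1. ¬((□◇¬p → ◇¬p) ∨ ◇r), u
2. ¬(□◇¬p → ◇¬p), u   [¬∨-rule on 1]
3. ¬◇r, u   [¬∨-rule on 1]
4. □◇¬p, u   [¬→-rule on 2]
5. ¬◇¬p, u   [¬→-rule on 2]
6. ¬r, u   [¬◇-rule on 3 via uRu]
7. ◇¬p, u   [□-rule on 4 via uRu]
8. p, u   [¬◇-rule on 5 via uRu]
9. ¬p, v   [◇-rule on 7: fresh world v, uRv]
10. ¬r, v   [¬◇-rule on 3 via uRv]
11. ◇¬p, v   [□-rule on 4 via uRv]
12. p, v   [¬◇-rule on 5 via uRv]
Accessibility: uRu, uRv, vRv
Branch closes: p and ¬p both at v.
Every branch closes (one shown): valid in T, hence also in S4, S5 (every theorem of T is a theorem of S4 and S5).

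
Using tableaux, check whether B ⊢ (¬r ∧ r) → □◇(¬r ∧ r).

Tableau for the negation ¬((¬r ∧ r) → □◇(¬r ∧ r)):
1. ¬((¬r ∧ r) → □◇(¬r ∧ r)), u
2. ¬r ∧ r, u   [¬→-rule on 1]
3. ¬□◇(¬r ∧ r), u   [¬→-rule on 1]
4. ¬r, u   [∧-rule on 2]
5. r, u   [∧-rule on 2]
Accessibility: uRu
Branch closes: r and ¬r both at u.
All branches of the negation close; one closing branch shown above.

Valid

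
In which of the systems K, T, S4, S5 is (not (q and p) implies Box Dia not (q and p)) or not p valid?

S5-tableau for the negation not ((not (q and p) implies Box Dia not (q and p)) or not p):
1. not ((not (q and p) implies Box Dia not (q and p)) or not p), w0
2. not (not (q and p) implies Box Dia not (q and p)), w0
3. p, w0
4. not (q and p), w0
5. not Box Dia not (q and p), w0
6. not q, w0
7. not Dia not (q and p), w1
8. q and p, w0
9. q, w0
Accessibility: w0Rw0, w0Rw1, w1Rw0, w1Rw1
Branch closes: q and not q both at w0.
Every branch closes (one shown): valid in S5.
S4-tableau for the negation not ((not (q and p) implies Box Dia not (q and p)) or not p):
1. not ((not (q and p) implies Box Dia not (q and p)) or not p), w0
2. not (not (q and p) implies Box Dia not (q and p)), w0
3. p, w0
4. not (q and p), w0
5. not Box Dia not (q and p), w0
6. not q, w0
7. not Dia not (q and p), w1
8. q and p, w1
9. q, w1
10. p, w1
Accessibility: w0Rw0, w0Rw1, w1Rw1
Complete open branch: countermodel on an S4-frame, so not valid in S4, nor in K, T (the same frame is also a K-frame and a T-frame).

S5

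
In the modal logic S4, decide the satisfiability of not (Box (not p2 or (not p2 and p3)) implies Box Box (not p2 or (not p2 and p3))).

Unsatisfiable

1. not (Box (not p2 or (not p2 and p3)) implies Box Box (not p2 or (not p2 and p3))), u
2. Box (not p2 or (not p2 and p3)), u   [neg-implies-rule on 1]
3. not Box Box (not p2 or (not p2 and p3)), u   [neg-implies-rule on 1]
4. not p2 or (not p2 and p3), u   [Box-rule on 2 via uRu]
5. not p2 and p3, u   [or-rule on 4 (branches; this branch)]
6. not p2, u   [and-rule on 5]
7. p3, u   [and-rule on 5]
8. not Box (not p2 or (not p2 and p3)), v   [neg-Box-rule on 3: fresh world v, uRv]
9. not p2 or (not p2 and p3), v   [Box-rule on 2 via uRv]
10. not p2 and p3, v   [or-rule on 9 (branches; this branch)]
11. not p2, v   [and-rule on 10]
12. p3, v   [and-rule on 10]
13. not (not p2 or (not p2 and p3)), w   [neg-Box-rule on 8: fresh world w, vRw]
14. p2, w   [neg-or-rule on 13]
15. not (not p2 and p3), w   [neg-or-rule on 13]
16. not p2 or (not p2 and p3), w   [Box-rule on 2 via uRw]
17. not p3, w   [neg-and-rule on 15 (branches; this branch)]
18. not p2 and p3, w   [or-rule on 16 (branches; this branch)]
19. not p2, w   [and-rule on 18]
20. p3, w   [and-rule on 18]
Accessibility: uRu, uRv, uRw, vRv, vRw, wRw
Branch closes: p2 and not p2 both at w.
Every branch closes; the branch above is one of them.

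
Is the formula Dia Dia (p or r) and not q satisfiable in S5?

1. Dia Dia (p or r) and not q, w0
2. Dia Dia (p or r), w0   [and-rule on 1]
3. not q, w0   [and-rule on 1]
4. Dia (p or r), w1   [Dia-rule on 2: fresh world w1, w0Rw1]
5. p or r, w2   [Dia-rule on 4: fresh world w2, w1Rw2]
6. r, w2   [or-rule on 5 (branches; this branch)]
Accessibility: w0Rw0, w0Rw1, w0Rw2, w1Rw0, w1Rw1, w1Rw2, w2Rw0, w2Rw1, w2Rw2

Yes, satisfiable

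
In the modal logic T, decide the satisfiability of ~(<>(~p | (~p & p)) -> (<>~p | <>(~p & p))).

1. ~(<>(~p | (~p & p)) -> (<>~p | <>(~p & p))), u
2. <>(~p | (~p & p)), u   [~->-rule on 1]
3. ~(<>~p | <>(~p & p)), u   [~->-rule on 1]
4. ~<>~p, u   [~|-rule on 3]
5. ~<>(~p & p), u   [~|-rule on 3]
6. p, u   [~<>-rule on 4 via uRu]
7. ~(~p & p), u   [~<>-rule on 5 via uRu]
8. ~p | (~p & p), v   [<>-rule on 2: fresh world v, uRv]
9. p, v   [~<>-rule on 4 via uRv]
10. ~(~p & p), v   [~<>-rule on 5 via uRv]
11. ~p & p, v   [|-rule on 8 (branches; this branch)]
12. ~p, v   [&-rule on 11]
Accessibility: uRu, uRv, vRv
Branch closes: p and ~p both at v.
Every branch closes; the branch above is one of them.

No, unsatisfiable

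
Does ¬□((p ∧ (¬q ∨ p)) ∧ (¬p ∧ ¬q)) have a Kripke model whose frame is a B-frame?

1. ¬□((p ∧ (¬q ∨ p)) ∧ (¬p ∧ ¬q)), w0
2. ¬((p ∧ (¬q ∨ p)) ∧ (¬p ∧ ¬q)), w1   [¬□-rule on 1: fresh world w1, w0Rw1]
3. ¬(¬p ∧ ¬q), w1   [¬∧-rule on 2 (branches; this branch)]
4. q, w1   [¬∧-rule on 3 (branches; this branch)]
Accessibility: w0Rw0, w0Rw1, w1Rw0, w1Rw1

Satisfiable (open branch found)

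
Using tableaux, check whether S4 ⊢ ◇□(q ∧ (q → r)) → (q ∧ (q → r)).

Tableau for the negation ¬(◇□(q ∧ (q → r)) → (q ∧ (q → r))):
1. ¬(◇□(q ∧ (q → r)) → (q ∧ (q → r))), 0
2. ◇□(q ∧ (q → r)), 0   [¬→-rule on 1]
3. ¬(q ∧ (q → r)), 0   [¬→-rule on 1]
4. ¬(q → r), 0   [¬∧-rule on 3 (branches; this branch)]
5. q, 0   [¬→-rule on 4]
6. ¬r, 0   [¬→-rule on 4]
7. □(q ∧ (q → r)), 1   [◇-rule on 2: fresh world 1, 0R1]
8. q ∧ (q → r), 1   [□-rule on 7 via 1R1]
9. q, 1   [∧-rule on 8]
10. q → r, 1   [∧-rule on 8]
11. r, 1   [→-rule on 10 (branches; this branch)]
Accessibility: 0R0, 0R1, 1R1
The negation has an open branch (countermodel exists).

No, not valid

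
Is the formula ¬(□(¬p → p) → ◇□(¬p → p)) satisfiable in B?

1. ¬(□(¬p → p) → ◇□(¬p → p)), w0
2. □(¬p → p), w0
3. ¬◇□(¬p → p), w0
4. ¬p → p, w0
5. ¬□(¬p → p), w0
6. p, w0
7. ¬(¬p → p), w1
8. ¬p, w1
9. ¬p → p, w1
10. ¬□(¬p → p), w1
11. p, w1
Accessibility: w0Rw0, w0Rw1, w1Rw0, w1Rw1
Branch closes: p and ¬p both at w1.
(One branch shown.) All branches close.

No, unsatisfiable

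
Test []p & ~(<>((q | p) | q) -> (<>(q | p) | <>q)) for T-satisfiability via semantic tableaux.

No, unsatisfiable

1. []p & ~(<>((q | p) | q) -> (<>(q | p) | <>q)), 0
2. []p, 0
3. ~(<>((q | p) | q) -> (<>(q | p) | <>q)), 0
4. <>((q | p) | q), 0
5. ~(<>(q | p) | <>q), 0
6. ~<>(q | p), 0
7. ~<>q, 0
8. p, 0
9. ~(q | p), 0
10. ~q, 0
11. ~p, 0
Accessibility: 0R0
Branch closes: p and ~p both at 0.
Every branch closes; the branch above is one of them.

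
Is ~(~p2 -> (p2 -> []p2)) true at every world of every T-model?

Invalid (countermodel exists)

Tableau for the negation ~p2 -> (p2 -> []p2):
1. ~p2 -> (p2 -> []p2), 0
2. p2 -> []p2, 0
3. []p2, 0
4. p2, 0
Accessibility: 0R0
The negation has an open branch (countermodel exists).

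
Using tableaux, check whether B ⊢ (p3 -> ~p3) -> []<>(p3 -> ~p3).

Tableau for the negation ~((p3 -> ~p3) -> []<>(p3 -> ~p3)):
1. ~((p3 -> ~p3) -> []<>(p3 -> ~p3)), w0
2. p3 -> ~p3, w0
3. ~[]<>(p3 -> ~p3), w0
4. ~p3, w0
5. ~<>(p3 -> ~p3), w1
6. ~(p3 -> ~p3), w0
7. p3, w0
Accessibility: w0Rw0, w0Rw1, w1Rw0, w1Rw1
Branch closes: p3 and ~p3 both at w0.
Every branch of the negation's tableau closes; the branch above is one of them.

Valid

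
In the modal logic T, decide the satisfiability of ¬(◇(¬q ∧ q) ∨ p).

Satisfiable (open branch found)

1. ¬(◇(¬q ∧ q) ∨ p), u
2. ¬◇(¬q ∧ q), u
3. ¬p, u
4. ¬(¬q ∧ q), u
5. ¬q, u
Accessibility: uRu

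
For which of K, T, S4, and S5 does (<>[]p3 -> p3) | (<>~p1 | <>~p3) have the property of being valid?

T, S4, S5

K-tableau for the negation ~((<>[]p3 -> p3) | (<>~p1 | <>~p3)):
1. ~((<>[]p3 -> p3) | (<>~p1 | <>~p3)), w0
2. ~(<>[]p3 -> p3), w0   [~|-rule on 1]
3. ~(<>~p1 | <>~p3), w0   [~|-rule on 1]
4. <>[]p3, w0   [~->-rule on 2]
5. ~p3, w0   [~->-rule on 2]
6. ~<>~p1, w0   [~|-rule on 3]
7. ~<>~p3, w0   [~|-rule on 3]
8. []p3, w1   [<>-rule on 4: fresh world w1, w0Rw1]
9. p1, w1   [~<>-rule on 6 via w0Rw1]
10. p3, w1   [~<>-rule on 7 via w0Rw1]
Accessibility: w0Rw1
Complete open branch: countermodel on a K-frame, so not valid in K.
T-tableau for the negation ~((<>[]p3 -> p3) | (<>~p1 | <>~p3)):
1. ~((<>[]p3 -> p3) | (<>~p1 | <>~p3)), w0
2. ~(<>[]p3 -> p3), w0   [~|-rule on 1]
3. ~(<>~p1 | <>~p3), w0   [~|-rule on 1]
4. <>[]p3, w0   [~->-rule on 2]
5. ~p3, w0   [~->-rule on 2]
6. ~<>~p1, w0   [~|-rule on 3]
7. ~<>~p3, w0   [~|-rule on 3]
8. p1, w0   [~<>-rule on 6 via w0Rw0]
9. p3, w0   [~<>-rule on 7 via w0Rw0]
Accessibility: w0Rw0
Branch closes: p3 and ~p3 both at w0.
Every branch closes (one shown): valid in T, hence also in S4, S5 (every theorem of T is a theorem of S4 and S5).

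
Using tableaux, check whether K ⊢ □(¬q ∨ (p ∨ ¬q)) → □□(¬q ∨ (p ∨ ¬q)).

No, not valid

Tableau for the negation ¬(□(¬q ∨ (p ∨ ¬q)) → □□(¬q ∨ (p ∨ ¬q))):
1. ¬(□(¬q ∨ (p ∨ ¬q)) → □□(¬q ∨ (p ∨ ¬q))), u
2. □(¬q ∨ (p ∨ ¬q)), u   [¬→-rule on 1]
3. ¬□□(¬q ∨ (p ∨ ¬q)), u   [¬→-rule on 1]
4. ¬□(¬q ∨ (p ∨ ¬q)), v   [¬□-rule on 3: fresh world v, uRv]
5. ¬q ∨ (p ∨ ¬q), v   [□-rule on 2 via uRv]
6. p ∨ ¬q, v   [∨-rule on 5 (branches; this branch)]
7. ¬q, v   [∨-rule on 6 (branches; this branch)]
8. ¬(¬q ∨ (p ∨ ¬q)), w   [¬□-rule on 4: fresh world w, vRw]
9. q, w   [¬∨-rule on 8]
10. ¬(p ∨ ¬q), w   [¬∨-rule on 8]
11. ¬p, w   [¬∨-rule on 10]
Accessibility: uRv, vRw
The negation has an open branch (countermodel exists).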